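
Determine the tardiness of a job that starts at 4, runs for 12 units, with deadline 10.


Completion = start + processing = 4 + 12 = 16
Tardiness = max(0, C - d) = max(0, 16 - 10)
= max(0, 6)
= 6


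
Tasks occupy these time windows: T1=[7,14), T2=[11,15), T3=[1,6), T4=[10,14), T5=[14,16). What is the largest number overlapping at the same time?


Check each time point for overlaps:
  t=11: 3 tasks active (T1, T2, T4)
Max concurrent = 3


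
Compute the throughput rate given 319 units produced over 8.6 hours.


Throughput = units / time
= 319 / 8.6
= 37.1 units/hour


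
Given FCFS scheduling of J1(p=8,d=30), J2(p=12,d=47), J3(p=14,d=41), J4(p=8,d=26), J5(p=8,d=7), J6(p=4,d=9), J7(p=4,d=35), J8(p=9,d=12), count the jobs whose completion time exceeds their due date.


Completion vs due date:
  J1: C=8, d=30 → on time
  J2: C=20, d=47 → on time
  J3: C=34, d=41 → on time
  J4: C=42, d=26 → TARDY
  J5: C=50, d=7 → TARDY
  J6: C=54, d=9 → TARDY
  J7: C=58, d=35 → TARDY
  J8: C=67, d=12 → TARDY
Tardy jobs: J4, J5, J6, J7, J8
Count = 5


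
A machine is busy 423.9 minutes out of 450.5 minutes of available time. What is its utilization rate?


Utilization = busy / total × 100
= 423.9 / 450.5 × 100
= 94.1%


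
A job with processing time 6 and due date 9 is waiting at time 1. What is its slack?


Slack = due - current_time - processing
= 9 - 1 - 6
= 2


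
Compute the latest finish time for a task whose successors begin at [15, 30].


LF = min of all successor start times
Successors start at: [15, 30]
LF = min(15, 30)
= 15


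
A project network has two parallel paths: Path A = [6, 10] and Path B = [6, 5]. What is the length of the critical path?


Path A: 6 + 10 = 16
Path B: 6 + 5 = 11
Critical path = longest = max(16, 11)
= 16 (Path A)


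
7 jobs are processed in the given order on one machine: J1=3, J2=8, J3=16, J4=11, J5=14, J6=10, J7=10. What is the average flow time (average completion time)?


Completion times:
  J1: completes at 3
  J2: completes at 11
  J3: completes at 27
  J4: completes at 38
  J5: completes at 52
  J6: completes at 62
  J7: completes at 72
Sum = 265
Average = 265/7
= 37.86


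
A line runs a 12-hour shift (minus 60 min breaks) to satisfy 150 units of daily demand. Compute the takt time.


Available = 12×60 - 60 = 660 min
Takt time = 660 / 150
= 4.40 min/unit


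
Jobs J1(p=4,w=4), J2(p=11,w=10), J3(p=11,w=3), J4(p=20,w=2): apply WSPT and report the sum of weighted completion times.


WSPT order (by p/w): J1 → J2 → J3 → J4
  J1: C=4, w·C=4×4=16
  J2: C=15, w·C=10×15=150
  J3: C=26, w·C=3×26=78
  J4: C=46, w·C=2×46=92
Σ w·C = 336
= 336


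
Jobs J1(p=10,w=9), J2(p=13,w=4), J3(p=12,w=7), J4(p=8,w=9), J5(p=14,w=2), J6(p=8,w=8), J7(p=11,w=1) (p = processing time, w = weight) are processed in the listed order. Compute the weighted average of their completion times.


Completion times:
  J1: C=10, w×C=9×10=90
  J2: C=23, w×C=4×23=92
  J3: C=35, w×C=7×35=245
  J4: C=43, w×C=9×43=387
  J5: C=57, w×C=2×57=114
  J6: C=65, w×C=8×65=520
  J7: C=76, w×C=1×76=76
Sum w×C = 1524
Sum w = 40
Weighted avg = 1524/40
= 38.10


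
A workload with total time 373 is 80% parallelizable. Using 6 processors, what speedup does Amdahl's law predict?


Amdahl's law: T_p = T × ((1-p) + p/N)
= 373 × ((1-0.8) + 0.8/6)
= 373 × (0.20 + 0.1333)
= 373 × 0.3333
= 124.33
Speedup = 373/124.33
= 3.00×


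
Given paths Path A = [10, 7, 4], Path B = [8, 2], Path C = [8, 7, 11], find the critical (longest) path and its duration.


Path A: 10 + 7 + 4 = 21
Path B: 8 + 2 = 10
Path C: 8 + 7 + 11 = 26
Critical path = longest = max(21, 10, 26)
= 26 (Path C)


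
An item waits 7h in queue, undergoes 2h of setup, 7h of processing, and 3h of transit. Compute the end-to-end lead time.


Lead time = queue + setup + processing + transit
= 7 + 2 + 7 + 3
= 19 hours


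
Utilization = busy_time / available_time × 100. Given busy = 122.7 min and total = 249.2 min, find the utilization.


Utilization = busy / total × 100
= 122.7 / 249.2 × 100
= 49.2%


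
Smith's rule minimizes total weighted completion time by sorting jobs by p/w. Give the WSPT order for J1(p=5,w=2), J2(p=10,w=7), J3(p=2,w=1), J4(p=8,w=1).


WSPT (Smith's rule): sort by p/w ascending
  J2: p/w = 10/7 = 1.429
  J3: p/w = 2/1 = 2.000
  J1: p/w = 5/2 = 2.500
  J4: p/w = 8/1 = 8.000
Order: J2 → J3 → J1 → J4


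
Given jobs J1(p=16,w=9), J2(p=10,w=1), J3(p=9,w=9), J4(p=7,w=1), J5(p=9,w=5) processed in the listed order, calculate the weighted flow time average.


Completion times:
  J1: C=16, w×C=9×16=144
  J2: C=26, w×C=1×26=26
  J3: C=35, w×C=9×35=315
  J4: C=42, w×C=1×42=42
  J5: C=51, w×C=5×51=255
Sum w×C = 782
Sum w = 25
Weighted avg = 782/25
= 31.28


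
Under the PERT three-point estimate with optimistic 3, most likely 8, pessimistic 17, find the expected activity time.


te = (o + 4m + p) / 6
= (3 + 4×8 + 17) / 6
= (3 + 32 + 17) / 6
= 52 / 6
= 8.67


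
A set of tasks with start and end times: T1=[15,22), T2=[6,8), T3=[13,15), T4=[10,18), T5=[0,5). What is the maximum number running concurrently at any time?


Check each time point for overlaps:
  t=13: 2 tasks active (T3, T4)
Max concurrent = 2


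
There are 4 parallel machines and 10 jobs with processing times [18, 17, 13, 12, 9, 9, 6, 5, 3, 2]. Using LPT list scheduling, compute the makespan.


Jobs (LPT sorted): [18, 17, 13, 12, 9, 9, 6, 5, 3, 2]
Machines: 4
  J=18 → Machine 1 (load: 0+18=18)
  J=17 → Machine 2 (load: 0+17=17)
  J=13 → Machine 3 (load: 0+13=13)
  J=12 → Machine 4 (load: 0+12=12)
  J=9 → Machine 4 (load: 12+9=21)
  J=9 → Machine 3 (load: 13+9=22)
  J=6 → Machine 2 (load: 17+6=23)
  J=5 → Machine 1 (load: 18+5=23)
  J=3 → Machine 4 (load: 21+3=24)
  J=2 → Machine 3 (load: 22+2=24)
Machine loads: [23, 23, 24, 24]
Makespan = max = 24 time units


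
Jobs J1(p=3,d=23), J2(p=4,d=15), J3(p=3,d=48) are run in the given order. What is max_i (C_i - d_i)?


Lateness per job (L = C - d):
  J1: C=3, d=23, L=-20
  J2: C=7, d=15, L=-8
  J3: C=10, d=48, L=-38
Lmax = max(-20, -8, -38)
= -8


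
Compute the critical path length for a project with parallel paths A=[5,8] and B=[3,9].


Path A: 5 + 8 = 13
Path B: 3 + 9 = 12
Critical path = longest = max(13, 12)
= 13 (Path A)


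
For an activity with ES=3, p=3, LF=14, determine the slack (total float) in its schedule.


EF = ES + duration = 3 + 3 = 6
LS = LF - duration = 14 - 3 = 11
Total Float = LF - EF = 14 - 6
(or LS - ES = 11 - 3)
= 8


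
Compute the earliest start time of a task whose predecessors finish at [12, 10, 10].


ES = max of all predecessor completion times
Predecessors: [12, 10, 10]
ES = max(12, 10, 10)
= 12


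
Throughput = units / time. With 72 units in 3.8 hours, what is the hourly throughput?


Throughput = units / time
= 72 / 3.8
= 18.9 units/hour


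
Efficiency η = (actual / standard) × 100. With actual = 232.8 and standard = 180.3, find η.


Efficiency = (actual / standard) × 100
= (232.8 / 180.3) × 100
= 129.1%


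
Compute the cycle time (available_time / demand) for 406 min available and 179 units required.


Cycle time = available time / demand
= 406 / 179
= 2.27 min/unit


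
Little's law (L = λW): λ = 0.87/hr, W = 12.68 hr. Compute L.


Little's law: L = λ × W
= 0.87 × 12.68
= 11.03


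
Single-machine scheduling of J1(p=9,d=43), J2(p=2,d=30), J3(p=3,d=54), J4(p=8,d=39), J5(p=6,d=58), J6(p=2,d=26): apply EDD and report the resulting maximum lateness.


EDD order: J6 → J2 → J4 → J1 → J3 → J5
Completion and lateness:
  J6: C=2, d=26, L=2-26=-24
  J2: C=4, d=30, L=4-30=-26
  J4: C=12, d=39, L=12-39=-27
  J1: C=21, d=43, L=21-43=-22
  J3: C=24, d=54, L=24-54=-30
  J5: C=30, d=58, L=30-58=-28
Lmax = max(-24, -26, -27, -22, -30, -28)
= -22


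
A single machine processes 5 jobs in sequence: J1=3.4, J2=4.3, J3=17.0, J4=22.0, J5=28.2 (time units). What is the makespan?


Sequential makespan: sum all processing times
= 3.4 + 4.3 + 17.0 + 22.0 + 28.2
= 74.9 time units


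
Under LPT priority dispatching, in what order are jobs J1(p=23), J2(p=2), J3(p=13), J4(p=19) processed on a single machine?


LPT: sort by longest processing time first
  J1: p=23
  J4: p=19
  J3: p=13
  J2: p=2
Order: J1 → J4 → J3 → J2


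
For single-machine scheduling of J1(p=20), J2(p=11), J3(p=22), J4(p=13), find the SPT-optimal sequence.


SPT: sort by shortest processing time
  J2: p=11
  J4: p=13
  J1: p=20
  J3: p=22
Order: J2 → J4 → J1 → J3


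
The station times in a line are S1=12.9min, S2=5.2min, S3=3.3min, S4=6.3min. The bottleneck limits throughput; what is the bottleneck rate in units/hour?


Bottleneck = longest station time
Station times: [12.9, 5.2, 3.3, 6.3]
Max = 12.9 min
Rate = 60 / 12.9
= 4.65 units/hour (bottleneck: 12.9min)


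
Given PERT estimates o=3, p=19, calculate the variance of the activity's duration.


σ² = ((p - o) / 6)² = (p - o)² / 36
= (19 - 3)² / 36
= 16² / 36
= 256 / 36
= 7.1111


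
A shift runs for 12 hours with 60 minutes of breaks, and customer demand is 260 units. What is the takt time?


Available = 12×60 - 60 = 660 min
Takt time = 660 / 260
= 2.54 min/unit


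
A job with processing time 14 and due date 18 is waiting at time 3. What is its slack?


Slack = due - current_time - processing
= 18 - 3 - 14
= 1


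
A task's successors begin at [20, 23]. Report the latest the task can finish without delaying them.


LF = min of all successor start times
Successors start at: [20, 23]
LF = min(20, 23)
= 20


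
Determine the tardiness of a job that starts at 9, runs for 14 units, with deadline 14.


Completion = start + processing = 9 + 14 = 23
Tardiness = max(0, C - d) = max(0, 23 - 14)
= max(0, 9)
= 9


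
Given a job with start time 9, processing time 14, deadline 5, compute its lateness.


Completion = 9 + 14 = 23
Lateness = C - d = 23 - 5
= 18


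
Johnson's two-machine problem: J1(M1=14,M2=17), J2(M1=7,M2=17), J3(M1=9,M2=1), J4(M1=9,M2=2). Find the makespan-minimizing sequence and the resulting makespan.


Johnson's rule:
Group 1 (M1≤M2, sort by M1): ['J2', 'J1']
Group 2 (M1>M2, sort desc M2): ['J4', 'J3']
Sequence: J2 → J1 → J4 → J3
Makespan calculation:
  J2: M1 done=7, M2 done=24
  J1: M1 done=21, M2 done=41
  J4: M1 done=30, M2 done=43
  J3: M1 done=39, M2 done=44
= Sequence: J2 → J1 → J4 → J3, Makespan: 44


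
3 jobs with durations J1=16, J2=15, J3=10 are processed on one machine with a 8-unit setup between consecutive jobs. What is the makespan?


Makespan = Σ processing + (n-1) × setup
= (16 + 15 + 10) + (3-1)×8
= 41 + 16
= 57 time units


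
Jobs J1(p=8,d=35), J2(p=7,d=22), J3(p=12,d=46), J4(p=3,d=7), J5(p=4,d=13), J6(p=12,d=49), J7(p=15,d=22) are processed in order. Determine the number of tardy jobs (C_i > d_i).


Completion vs due date:
  J1: C=8, d=35 → on time
  J2: C=15, d=22 → on time
  J3: C=27, d=46 → on time
  J4: C=30, d=7 → TARDY
  J5: C=34, d=13 → TARDY
  J6: C=46, d=49 → on time
  J7: C=61, d=22 → TARDY
Tardy jobs: J4, J5, J7
Count = 3


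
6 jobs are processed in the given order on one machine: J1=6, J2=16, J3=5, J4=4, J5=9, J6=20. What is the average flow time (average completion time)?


Completion times:
  J1: completes at 6
  J2: completes at 22
  J3: completes at 27
  J4: completes at 31
  J5: completes at 40
  J6: completes at 60
Sum = 186
Average = 186/6
= 31.00


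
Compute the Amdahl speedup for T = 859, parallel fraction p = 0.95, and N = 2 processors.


Amdahl's law: T_p = T × ((1-p) + p/N)
= 859 × ((1-0.95) + 0.95/2)
= 859 × (0.05 + 0.4750)
= 859 × 0.5250
= 450.98
Speedup = 859/450.98
= 1.90×


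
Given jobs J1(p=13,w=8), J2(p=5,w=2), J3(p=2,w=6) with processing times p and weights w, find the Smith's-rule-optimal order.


WSPT (Smith's rule): sort by p/w ascending
  J3: p/w = 2/6 = 0.333
  J1: p/w = 13/8 = 1.625
  J2: p/w = 5/2 = 2.500
Order: J3 → J1 → J2


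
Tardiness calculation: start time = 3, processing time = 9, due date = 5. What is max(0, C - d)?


Completion = start + processing = 3 + 9 = 12
Tardiness = max(0, C - d) = max(0, 12 - 5)
= max(0, 7)
= 7


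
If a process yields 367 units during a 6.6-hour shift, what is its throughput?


Throughput = units / time
= 367 / 6.6
= 55.6 units/hour


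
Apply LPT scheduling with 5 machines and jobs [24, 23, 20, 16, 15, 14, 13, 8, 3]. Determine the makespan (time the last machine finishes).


Jobs (LPT sorted): [24, 23, 20, 16, 15, 14, 13, 8, 3]
Machines: 5
  J=24 → Machine 1 (load: 0+24=24)
  J=23 → Machine 2 (load: 0+23=23)
  J=20 → Machine 3 (load: 0+20=20)
  J=16 → Machine 4 (load: 0+16=16)
  J=15 → Machine 5 (load: 0+15=15)
  J=14 → Machine 5 (load: 15+14=29)
  J=13 → Machine 4 (load: 16+13=29)
  J=8 → Machine 3 (load: 20+8=28)
  J=3 → Machine 2 (load: 23+3=26)
Machine loads: [24, 26, 28, 29, 29]
Makespan = max = 29 time units


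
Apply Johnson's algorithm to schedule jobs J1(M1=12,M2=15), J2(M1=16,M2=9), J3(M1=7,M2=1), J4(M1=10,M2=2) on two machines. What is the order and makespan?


Johnson's rule:
Group 1 (M1≤M2, sort by M1): ['J1']
Group 2 (M1>M2, sort desc M2): ['J2', 'J4', 'J3']
Sequence: J1 → J2 → J4 → J3
Makespan calculation:
  J1: M1 done=12, M2 done=27
  J2: M1 done=28, M2 done=37
  J4: M1 done=38, M2 done=40
  J3: M1 done=45, M2 done=46
= Sequence: J1 → J2 → J4 → J3, Makespan: 46


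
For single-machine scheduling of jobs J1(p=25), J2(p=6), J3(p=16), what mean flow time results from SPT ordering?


SPT order: J2 → J3 → J1
Completion times:
  J2: C=6
  J3: C=22
  J1: C=47
Sum = 75, n = 3
Mean flow = 75/3
= 25.00


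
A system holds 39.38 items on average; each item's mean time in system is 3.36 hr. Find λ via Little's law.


Little's law: L = λW → λ = L / W
= 39.38 / 3.36
= 11.72 per hour


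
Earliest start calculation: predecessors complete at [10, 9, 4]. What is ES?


ES = max of all predecessor completion times
Predecessors: [10, 9, 4]
ES = max(10, 9, 4)
= 10


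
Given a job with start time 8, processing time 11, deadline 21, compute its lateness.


Completion = 8 + 11 = 19
Lateness = C - d = 19 - 21
= -2


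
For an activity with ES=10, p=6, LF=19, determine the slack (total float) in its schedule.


EF = ES + duration = 10 + 6 = 16
LS = LF - duration = 19 - 6 = 13
Total Float = LF - EF = 19 - 16
(or LS - ES = 13 - 10)
= 3


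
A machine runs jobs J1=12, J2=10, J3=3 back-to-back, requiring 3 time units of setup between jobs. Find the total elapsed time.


Makespan = Σ processing + (n-1) × setup
= (12 + 10 + 3) + (3-1)×3
= 25 + 6
= 31 time units


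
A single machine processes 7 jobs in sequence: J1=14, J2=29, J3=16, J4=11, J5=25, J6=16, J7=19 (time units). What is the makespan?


Sequential makespan: sum all processing times
= 14 + 29 + 16 + 11 + 25 + 16 + 19
= 130 time units


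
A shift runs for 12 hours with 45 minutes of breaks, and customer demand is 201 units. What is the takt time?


Available = 12×60 - 45 = 675 min
Takt time = 675 / 201
= 3.36 min/unit


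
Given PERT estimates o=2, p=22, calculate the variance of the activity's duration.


σ² = ((p - o) / 6)² = (p - o)² / 36
= (22 - 2)² / 36
= 20² / 36
= 400 / 36
= 11.1111


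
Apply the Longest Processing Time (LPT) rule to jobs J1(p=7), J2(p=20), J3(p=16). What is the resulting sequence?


LPT: sort by longest processing time first
  J2: p=20
  J3: p=16
  J1: p=7
Order: J2 → J3 → J1


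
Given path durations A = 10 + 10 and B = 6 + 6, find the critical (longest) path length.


Path A: 10 + 10 = 20
Path B: 6 + 6 = 12
Critical path = longest = max(20, 12)
= 20 (Path A)


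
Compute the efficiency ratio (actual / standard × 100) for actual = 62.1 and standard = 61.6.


Efficiency = (actual / standard) × 100
= (62.1 / 61.6) × 100
= 100.8%


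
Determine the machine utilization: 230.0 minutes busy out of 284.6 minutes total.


Utilization = busy / total × 100
= 230.0 / 284.6 × 100
= 80.8%


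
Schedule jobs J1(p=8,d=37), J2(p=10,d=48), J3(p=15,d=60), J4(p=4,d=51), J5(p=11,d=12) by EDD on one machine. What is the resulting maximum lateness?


EDD order: J5 → J1 → J2 → J4 → J3
Completion and lateness:
  J5: C=11, d=12, L=11-12=-1
  J1: C=19, d=37, L=19-37=-18
  J2: C=29, d=48, L=29-48=-19
  J4: C=33, d=51, L=33-51=-18
  J3: C=48, d=60, L=48-60=-12
Lmax = max(-1, -18, -19, -18, -12)
= -1


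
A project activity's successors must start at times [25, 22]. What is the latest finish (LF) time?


LF = min of all successor start times
Successors start at: [25, 22]
LF = min(25, 22)
= 22


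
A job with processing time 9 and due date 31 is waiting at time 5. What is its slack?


Slack = due - current_time - processing
= 31 - 5 - 9
= 17


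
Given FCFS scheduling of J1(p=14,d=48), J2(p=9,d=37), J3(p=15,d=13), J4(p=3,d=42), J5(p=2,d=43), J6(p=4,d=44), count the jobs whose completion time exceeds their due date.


Completion vs due date:
  J1: C=14, d=48 → on time
  J2: C=23, d=37 → on time
  J3: C=38, d=13 → TARDY
  J4: C=41, d=42 → on time
  J5: C=43, d=43 → on time
  J6: C=47, d=44 → TARDY
Tardy jobs: J3, J6
Count = 2


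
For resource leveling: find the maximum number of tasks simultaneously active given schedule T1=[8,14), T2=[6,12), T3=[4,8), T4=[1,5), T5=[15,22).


Check each time point for overlaps:
  t=4: 2 tasks active (T3, T4)
Max concurrent = 2


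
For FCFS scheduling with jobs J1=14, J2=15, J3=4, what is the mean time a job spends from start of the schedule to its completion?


Completion times:
  J1: completes at 14
  J2: completes at 29
  J3: completes at 33
Sum = 76
Average = 76/3
= 25.33


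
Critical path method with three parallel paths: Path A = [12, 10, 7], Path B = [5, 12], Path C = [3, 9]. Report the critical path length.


Path A: 12 + 10 + 7 = 29
Path B: 5 + 12 = 17
Path C: 3 + 9 = 12
Critical path = longest = max(29, 17, 12)
= 29 (Path A)


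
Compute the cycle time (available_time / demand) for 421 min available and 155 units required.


Cycle time = available time / demand
= 421 / 155
= 2.72 min/unit


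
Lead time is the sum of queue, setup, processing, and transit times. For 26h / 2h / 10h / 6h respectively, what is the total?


Lead time = queue + setup + processing + transit
= 26 + 2 + 10 + 6
= 44 hours


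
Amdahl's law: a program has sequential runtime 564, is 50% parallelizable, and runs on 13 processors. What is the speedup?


Amdahl's law: T_p = T × ((1-p) + p/N)
= 564 × ((1-0.5) + 0.5/13)
= 564 × (0.50 + 0.0385)
= 564 × 0.5385
= 303.69
Speedup = 564/303.69
= 1.86×


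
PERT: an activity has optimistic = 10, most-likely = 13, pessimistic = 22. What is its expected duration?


te = (o + 4m + p) / 6
= (10 + 4×13 + 22) / 6
= (10 + 52 + 22) / 6
= 84 / 6
= 14.00


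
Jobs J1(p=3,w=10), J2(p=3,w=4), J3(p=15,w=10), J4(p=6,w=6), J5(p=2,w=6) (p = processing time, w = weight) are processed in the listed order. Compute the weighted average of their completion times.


Completion times:
  J1: C=3, w×C=10×3=30
  J2: C=6, w×C=4×6=24
  J3: C=21, w×C=10×21=210
  J4: C=27, w×C=6×27=162
  J5: C=29, w×C=6×29=174
Sum w×C = 600
Sum w = 36
Weighted avg = 600/36
= 16.67


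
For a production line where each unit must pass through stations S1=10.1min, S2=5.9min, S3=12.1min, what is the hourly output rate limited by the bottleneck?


Bottleneck = longest station time
Station times: [10.1, 5.9, 12.1]
Max = 12.1 min
Rate = 60 / 12.1
= 4.96 units/hour (bottleneck: 12.1min)


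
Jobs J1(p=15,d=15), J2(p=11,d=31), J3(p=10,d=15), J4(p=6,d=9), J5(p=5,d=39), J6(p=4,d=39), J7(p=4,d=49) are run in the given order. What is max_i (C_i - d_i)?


Lateness per job (L = C - d):
  J1: C=15, d=15, L=0
  J2: C=26, d=31, L=-5
  J3: C=36, d=15, L=21
  J4: C=42, d=9, L=33
  J5: C=47, d=39, L=8
  J6: C=51, d=39, L=12
  J7: C=55, d=49, L=6
Lmax = max(0, -5, 21, 33, 8, 12, 6)
= 33


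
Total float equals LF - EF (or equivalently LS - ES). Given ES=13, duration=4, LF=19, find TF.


EF = ES + duration = 13 + 4 = 17
LS = LF - duration = 19 - 4 = 15
Total Float = LF - EF = 19 - 17
(or LS - ES = 15 - 13)
= 2


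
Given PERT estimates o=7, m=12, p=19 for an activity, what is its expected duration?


te = (o + 4m + p) / 6
= (7 + 4×12 + 19) / 6
= (7 + 48 + 19) / 6
= 74 / 6
= 12.33


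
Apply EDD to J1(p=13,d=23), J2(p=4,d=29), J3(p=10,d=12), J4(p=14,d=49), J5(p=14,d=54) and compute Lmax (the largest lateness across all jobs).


EDD order: J3 → J1 → J2 → J4 → J5
Completion and lateness:
  J3: C=10, d=12, L=10-12=-2
  J1: C=23, d=23, L=23-23=0
  J2: C=27, d=29, L=27-29=-2
  J4: C=41, d=49, L=41-49=-8
  J5: C=55, d=54, L=55-54=1
Lmax = max(-2, 0, -2, -8, 1)
= 1


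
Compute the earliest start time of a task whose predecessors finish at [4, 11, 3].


ES = max of all predecessor completion times
Predecessors: [4, 11, 3]
ES = max(4, 11, 3)
= 11


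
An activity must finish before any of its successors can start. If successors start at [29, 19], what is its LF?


LF = min of all successor start times
Successors start at: [29, 19]
LF = min(29, 19)
= 19


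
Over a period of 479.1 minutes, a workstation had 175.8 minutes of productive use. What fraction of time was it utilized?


Utilization = busy / total × 100
= 175.8 / 479.1 × 100
= 36.7%


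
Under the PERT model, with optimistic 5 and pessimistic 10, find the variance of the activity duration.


σ² = ((p - o) / 6)² = (p - o)² / 36
= (10 - 5)² / 36
= 5² / 36
= 25 / 36
= 0.6944


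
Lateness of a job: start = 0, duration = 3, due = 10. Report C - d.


Completion = 0 + 3 = 3
Lateness = C - d = 3 - 10
= -7


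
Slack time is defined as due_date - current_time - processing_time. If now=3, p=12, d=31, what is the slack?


Slack = due - current_time - processing
= 31 - 3 - 12
= 16


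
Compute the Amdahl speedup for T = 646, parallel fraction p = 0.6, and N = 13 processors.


Amdahl's law: T_p = T × ((1-p) + p/N)
= 646 × ((1-0.6) + 0.6/13)
= 646 × (0.40 + 0.0462)
= 646 × 0.4462
= 288.22
Speedup = 646/288.22
= 2.24×


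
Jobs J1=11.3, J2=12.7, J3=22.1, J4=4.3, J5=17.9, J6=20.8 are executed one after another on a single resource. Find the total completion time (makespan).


Sequential makespan: sum all processing times
= 11.3 + 12.7 + 22.1 + 4.3 + 17.9 + 20.8
= 89.1 time units


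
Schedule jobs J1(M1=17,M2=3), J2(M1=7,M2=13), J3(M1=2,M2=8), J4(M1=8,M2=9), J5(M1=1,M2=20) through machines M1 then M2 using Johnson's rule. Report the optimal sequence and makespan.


Johnson's rule:
Group 1 (M1≤M2, sort by M1): ['J5', 'J3', 'J2', 'J4']
Group 2 (M1>M2, sort desc M2): ['J1']
Sequence: J5 → J3 → J2 → J4 → J1
Makespan calculation:
  J5: M1 done=1, M2 done=21
  J3: M1 done=3, M2 done=29
  J2: M1 done=10, M2 done=42
  J4: M1 done=18, M2 done=51
  J1: M1 done=35, M2 done=54
= Sequence: J5 → J3 → J2 → J4 → J1, Makespan: 54


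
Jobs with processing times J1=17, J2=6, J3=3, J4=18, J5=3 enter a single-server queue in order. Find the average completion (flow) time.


Completion times:
  J1: completes at 17
  J2: completes at 23
  J3: completes at 26
  J4: completes at 44
  J5: completes at 47
Sum = 157
Average = 157/5
= 31.40


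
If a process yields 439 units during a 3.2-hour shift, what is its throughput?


Throughput = units / time
= 439 / 3.2
= 137.2 units/hour


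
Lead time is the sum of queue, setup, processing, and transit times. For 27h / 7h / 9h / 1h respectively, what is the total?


Lead time = queue + setup + processing + transit
= 27 + 7 + 9 + 1
= 44 hours


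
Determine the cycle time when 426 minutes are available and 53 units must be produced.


Cycle time = available time / demand
= 426 / 53
= 8.04 min/unit


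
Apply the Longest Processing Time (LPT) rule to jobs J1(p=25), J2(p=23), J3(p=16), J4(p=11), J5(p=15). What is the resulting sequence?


LPT: sort by longest processing time first
  J1: p=25
  J2: p=23
  J3: p=16
  J5: p=15
  J4: p=11
Order: J1 → J2 → J3 → J5 → J4


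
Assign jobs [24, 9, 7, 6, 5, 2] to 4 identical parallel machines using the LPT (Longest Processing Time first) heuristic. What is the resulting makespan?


Jobs (LPT sorted): [24, 9, 7, 6, 5, 2]
Machines: 4
  J=24 → Machine 1 (load: 0+24=24)
  J=9 → Machine 2 (load: 0+9=9)
  J=7 → Machine 3 (load: 0+7=7)
  J=6 → Machine 4 (load: 0+6=6)
  J=5 → Machine 4 (load: 6+5=11)
  J=2 → Machine 3 (load: 7+2=9)
Machine loads: [24, 9, 9, 11]
Makespan = max = 24 time units


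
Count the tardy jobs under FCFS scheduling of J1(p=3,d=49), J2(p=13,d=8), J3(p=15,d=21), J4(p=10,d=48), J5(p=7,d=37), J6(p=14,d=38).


Completion vs due date:
  J1: C=3, d=49 → on time
  J2: C=16, d=8 → TARDY
  J3: C=31, d=21 → TARDY
  J4: C=41, d=48 → on time
  J5: C=48, d=37 → TARDY
  J6: C=62, d=38 → TARDY
Tardy jobs: J2, J3, J5, J6
Count = 4


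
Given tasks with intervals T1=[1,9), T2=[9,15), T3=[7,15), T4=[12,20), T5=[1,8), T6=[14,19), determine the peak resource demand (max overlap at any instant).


Check each time point for overlaps:
  t=14: 4 tasks active (T2, T3, T4, T6)
Max concurrent = 4


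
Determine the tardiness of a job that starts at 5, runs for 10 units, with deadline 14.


Completion = start + processing = 5 + 10 = 15
Tardiness = max(0, C - d) = max(0, 15 - 14)
= max(0, 1)
= 1


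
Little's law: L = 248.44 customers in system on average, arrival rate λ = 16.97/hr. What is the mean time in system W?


Little's law: L = λW → W = L / λ
= 248.44 / 16.97
= 14.64 hours


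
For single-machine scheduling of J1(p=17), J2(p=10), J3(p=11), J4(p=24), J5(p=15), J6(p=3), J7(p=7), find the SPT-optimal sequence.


SPT: sort by shortest processing time
  J6: p=3
  J7: p=7
  J2: p=10
  J3: p=11
  J5: p=15
  J1: p=17
  J4: p=24
Order: J6 → J7 → J2 → J3 → J5 → J1 → J4


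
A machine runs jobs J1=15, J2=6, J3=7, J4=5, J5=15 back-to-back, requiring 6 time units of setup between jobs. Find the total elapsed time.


Makespan = Σ processing + (n-1) × setup
= (15 + 6 + 7 + 5 + 15) + (5-1)×6
= 48 + 24
= 72 time units


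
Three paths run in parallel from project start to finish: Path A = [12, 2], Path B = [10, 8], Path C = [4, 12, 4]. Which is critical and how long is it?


Path A: 12 + 2 = 14
Path B: 10 + 8 = 18
Path C: 4 + 12 + 4 = 20
Critical path = longest = max(14, 18, 20)
= 20 (Path C)


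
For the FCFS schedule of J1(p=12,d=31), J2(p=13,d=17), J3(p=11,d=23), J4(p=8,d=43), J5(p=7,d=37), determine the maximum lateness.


Lateness per job (L = C - d):
  J1: C=12, d=31, L=-19
  J2: C=25, d=17, L=8
  J3: C=36, d=23, L=13
  J4: C=44, d=43, L=1
  J5: C=51, d=37, L=14
Lmax = max(-19, 8, 13, 1, 14)
= 14


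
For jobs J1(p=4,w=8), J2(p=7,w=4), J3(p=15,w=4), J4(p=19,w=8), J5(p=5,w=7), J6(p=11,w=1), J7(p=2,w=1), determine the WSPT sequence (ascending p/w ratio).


WSPT (Smith's rule): sort by p/w ascending
  J1: p/w = 4/8 = 0.500
  J5: p/w = 5/7 = 0.714
  J2: p/w = 7/4 = 1.750
  J7: p/w = 2/1 = 2.000
  J4: p/w = 19/8 = 2.375
  J3: p/w = 15/4 = 3.750
  J6: p/w = 11/1 = 11.000
Order: J1 → J5 → J2 → J7 → J4 → J3 → J6


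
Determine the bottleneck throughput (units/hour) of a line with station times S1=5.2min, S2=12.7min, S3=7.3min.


Bottleneck = longest station time
Station times: [5.2, 12.7, 7.3]
Max = 12.7 min
Rate = 60 / 12.7
= 4.72 units/hour (bottleneck: 12.7min)


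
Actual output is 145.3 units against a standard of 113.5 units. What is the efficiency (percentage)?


Efficiency = (actual / standard) × 100
= (145.3 / 113.5) × 100
= 128.0%


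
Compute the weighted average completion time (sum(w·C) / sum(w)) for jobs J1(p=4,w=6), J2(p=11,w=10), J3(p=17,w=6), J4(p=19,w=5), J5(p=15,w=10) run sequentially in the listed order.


Completion times:
  J1: C=4, w×C=6×4=24
  J2: C=15, w×C=10×15=150
  J3: C=32, w×C=6×32=192
  J4: C=51, w×C=5×51=255
  J5: C=66, w×C=10×66=660
Sum w×C = 1281
Sum w = 37
Weighted avg = 1281/37
= 34.62


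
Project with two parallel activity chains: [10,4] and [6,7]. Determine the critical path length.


Path A: 10 + 4 = 14
Path B: 6 + 7 = 13
Critical path = longest = max(14, 13)
= 14 (Path A)


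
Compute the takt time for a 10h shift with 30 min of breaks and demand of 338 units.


Available = 10×60 - 30 = 570 min
Takt time = 570 / 338
= 1.69 min/unit


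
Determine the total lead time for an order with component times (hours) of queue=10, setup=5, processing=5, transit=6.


Lead time = queue + setup + processing + transit
= 10 + 5 + 5 + 6
= 26 hours


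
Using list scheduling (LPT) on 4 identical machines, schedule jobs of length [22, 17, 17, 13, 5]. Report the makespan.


Jobs (LPT sorted): [22, 17, 17, 13, 5]
Machines: 4
  J=22 → Machine 1 (load: 0+22=22)
  J=17 → Machine 2 (load: 0+17=17)
  J=17 → Machine 3 (load: 0+17=17)
  J=13 → Machine 4 (load: 0+13=13)
  J=5 → Machine 4 (load: 13+5=18)
Machine loads: [22, 17, 17, 18]
Makespan = max = 22 time units


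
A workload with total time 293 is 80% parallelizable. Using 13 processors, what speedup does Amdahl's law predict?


Amdahl's law: T_p = T × ((1-p) + p/N)
= 293 × ((1-0.8) + 0.8/13)
= 293 × (0.20 + 0.0615)
= 293 × 0.2615
= 76.63
Speedup = 293/76.63
= 3.82×


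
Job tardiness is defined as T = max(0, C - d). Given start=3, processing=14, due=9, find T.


Completion = start + processing = 3 + 14 = 17
Tardiness = max(0, C - d) = max(0, 17 - 9)
= max(0, 8)
= 8


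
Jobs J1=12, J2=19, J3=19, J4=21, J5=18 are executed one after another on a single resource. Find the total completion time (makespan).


Sequential makespan: sum all processing times
= 12 + 19 + 19 + 21 + 18
= 89 time units


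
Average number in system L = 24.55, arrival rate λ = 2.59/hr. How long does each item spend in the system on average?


Little's law: L = λW → W = L / λ
= 24.55 / 2.59
= 9.48 hours


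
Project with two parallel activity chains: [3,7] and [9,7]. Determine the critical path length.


Path A: 3 + 7 = 10
Path B: 9 + 7 = 16
Critical path = longest = max(10, 16)
= 16 (Path B)


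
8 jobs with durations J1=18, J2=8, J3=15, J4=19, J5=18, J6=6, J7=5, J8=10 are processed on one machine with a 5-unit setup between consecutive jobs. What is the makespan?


Makespan = Σ processing + (n-1) × setup
= (18 + 8 + 15 + 19 + 18 + 6 + 5 + 10) + (8-1)×5
= 99 + 35
= 134 time units


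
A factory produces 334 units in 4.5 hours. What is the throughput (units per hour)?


Throughput = units / time
= 334 / 4.5
= 74.2 units/hour


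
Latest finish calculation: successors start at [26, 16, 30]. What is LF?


LF = min of all successor start times
Successors start at: [26, 16, 30]
LF = min(26, 16, 30)
= 16


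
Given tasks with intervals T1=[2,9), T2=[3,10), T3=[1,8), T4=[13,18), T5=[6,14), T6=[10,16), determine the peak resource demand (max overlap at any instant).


Check each time point for overlaps:
  t=6: 4 tasks active (T1, T2, T3, T5)
Max concurrent = 4


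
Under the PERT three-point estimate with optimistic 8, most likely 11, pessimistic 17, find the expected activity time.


te = (o + 4m + p) / 6
= (8 + 4×11 + 17) / 6
= (8 + 44 + 17) / 6
= 69 / 6
= 11.50


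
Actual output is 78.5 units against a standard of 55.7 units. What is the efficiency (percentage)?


Efficiency = (actual / standard) × 100
= (78.5 / 55.7) × 100
= 140.9%


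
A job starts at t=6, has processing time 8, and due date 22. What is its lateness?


Completion = 6 + 8 = 14
Lateness = C - d = 14 - 22
= -8


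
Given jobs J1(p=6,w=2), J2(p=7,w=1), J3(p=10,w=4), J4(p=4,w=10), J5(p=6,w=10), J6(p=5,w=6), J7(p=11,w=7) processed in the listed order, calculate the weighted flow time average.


Completion times:
  J1: C=6, w×C=2×6=12
  J2: C=13, w×C=1×13=13
  J3: C=23, w×C=4×23=92
  J4: C=27, w×C=10×27=270
  J5: C=33, w×C=10×33=330
  J6: C=38, w×C=6×38=228
  J7: C=49, w×C=7×49=343
Sum w×C = 1288
Sum w = 40
Weighted avg = 1288/40
= 32.20


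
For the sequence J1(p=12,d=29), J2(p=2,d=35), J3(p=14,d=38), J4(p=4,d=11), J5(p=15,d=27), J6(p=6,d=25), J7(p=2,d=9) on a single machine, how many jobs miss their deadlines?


Completion vs due date:
  J1: C=12, d=29 → on time
  J2: C=14, d=35 → on time
  J3: C=28, d=38 → on time
  J4: C=32, d=11 → TARDY
  J5: C=47, d=27 → TARDY
  J6: C=53, d=25 → TARDY
  J7: C=55, d=9 → TARDY
Tardy jobs: J4, J5, J6, J7
Count = 4


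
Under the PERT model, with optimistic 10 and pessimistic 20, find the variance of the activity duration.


σ² = ((p - o) / 6)² = (p - o)² / 36
= (20 - 10)² / 36
= 10² / 36
= 100 / 36
= 2.7778


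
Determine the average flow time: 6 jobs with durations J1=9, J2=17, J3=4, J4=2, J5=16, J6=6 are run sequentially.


Completion times:
  J1: completes at 9
  J2: completes at 26
  J3: completes at 30
  J4: completes at 32
  J5: completes at 48
  J6: completes at 54
Sum = 199
Average = 199/6
= 33.17


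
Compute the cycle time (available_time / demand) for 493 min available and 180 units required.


Cycle time = available time / demand
= 493 / 180
= 2.74 min/unit


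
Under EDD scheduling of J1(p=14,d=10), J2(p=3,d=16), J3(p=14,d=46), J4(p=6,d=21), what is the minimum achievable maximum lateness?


EDD order: J1 → J2 → J4 → J3
Completion and lateness:
  J1: C=14, d=10, L=14-10=4
  J2: C=17, d=16, L=17-16=1
  J4: C=23, d=21, L=23-21=2
  J3: C=37, d=46, L=37-46=-9
Lmax = max(4, 1, 2, -9)
= 4


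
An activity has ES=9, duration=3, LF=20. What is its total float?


EF = ES + duration = 9 + 3 = 12
LS = LF - duration = 20 - 3 = 17
Total Float = LF - EF = 20 - 12
(or LS - ES = 17 - 9)
= 8


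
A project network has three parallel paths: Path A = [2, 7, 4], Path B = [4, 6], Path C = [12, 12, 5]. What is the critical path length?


Path A: 2 + 7 + 4 = 13
Path B: 4 + 6 = 10
Path C: 12 + 12 + 5 = 29
Critical path = longest = max(13, 10, 29)
= 29 (Path C)


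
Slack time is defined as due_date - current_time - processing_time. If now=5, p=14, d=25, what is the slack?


Slack = due - current_time - processing
= 25 - 5 - 14
= 6


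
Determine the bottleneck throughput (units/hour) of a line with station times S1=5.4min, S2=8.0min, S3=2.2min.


Bottleneck = longest station time
Station times: [5.4, 8.0, 2.2]
Max = 8.0 min
Rate = 60 / 8.0
= 7.50 units/hour (bottleneck: 8.0min)


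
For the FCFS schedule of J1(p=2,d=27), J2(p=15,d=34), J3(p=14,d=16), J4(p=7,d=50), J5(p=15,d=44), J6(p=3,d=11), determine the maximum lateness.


Lateness per job (L = C - d):
  J1: C=2, d=27, L=-25
  J2: C=17, d=34, L=-17
  J3: C=31, d=16, L=15
  J4: C=38, d=50, L=-12
  J5: C=53, d=44, L=9
  J6: C=56, d=11, L=45
Lmax = max(-25, -17, 15, -12, 9, 45)
= 45


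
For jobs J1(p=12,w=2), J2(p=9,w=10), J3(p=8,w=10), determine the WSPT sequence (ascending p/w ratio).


WSPT (Smith's rule): sort by p/w ascending
  J3: p/w = 8/10 = 0.800
  J2: p/w = 9/10 = 0.900
  J1: p/w = 12/2 = 6.000
Order: J3 → J2 → J1


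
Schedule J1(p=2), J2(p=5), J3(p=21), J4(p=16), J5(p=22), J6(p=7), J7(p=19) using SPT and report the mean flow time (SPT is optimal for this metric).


SPT order: J1 → J2 → J6 → J4 → J7 → J3 → J5
Completion times:
  J1: C=2
  J2: C=7
  J6: C=14
  J4: C=30
  J7: C=49
  J3: C=70
  J5: C=92
Sum = 264, n = 7
Mean flow = 264/7
= 37.71


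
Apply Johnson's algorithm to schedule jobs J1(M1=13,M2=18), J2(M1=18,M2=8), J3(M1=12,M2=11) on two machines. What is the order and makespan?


Johnson's rule:
Group 1 (M1≤M2, sort by M1): ['J1']
Group 2 (M1>M2, sort desc M2): ['J3', 'J2']
Sequence: J1 → J3 → J2
Makespan calculation:
  J1: M1 done=13, M2 done=31
  J3: M1 done=25, M2 done=42
  J2: M1 done=43, M2 done=51
= Sequence: J1 → J3 → J2, Makespan: 51


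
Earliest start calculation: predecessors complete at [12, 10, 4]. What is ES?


ES = max of all predecessor completion times
Predecessors: [12, 10, 4]
ES = max(12, 10, 4)
= 12


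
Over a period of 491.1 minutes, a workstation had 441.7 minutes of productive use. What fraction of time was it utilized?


Utilization = busy / total × 100
= 441.7 / 491.1 × 100
= 89.9%


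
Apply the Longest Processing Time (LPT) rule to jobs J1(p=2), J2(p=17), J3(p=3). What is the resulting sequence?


LPT: sort by longest processing time first
  J2: p=17
  J3: p=3
  J1: p=2
Order: J2 → J3 → J1


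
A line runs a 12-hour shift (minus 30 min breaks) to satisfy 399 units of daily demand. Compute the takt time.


Available = 12×60 - 30 = 690 min
Takt time = 690 / 399
= 1.73 min/unit


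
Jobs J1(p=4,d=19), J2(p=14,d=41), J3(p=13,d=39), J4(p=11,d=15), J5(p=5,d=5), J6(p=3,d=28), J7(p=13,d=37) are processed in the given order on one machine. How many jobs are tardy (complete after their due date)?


Completion vs due date:
  J1: C=4, d=19 → on time
  J2: C=18, d=41 → on time
  J3: C=31, d=39 → on time
  J4: C=42, d=15 → TARDY
  J5: C=47, d=5 → TARDY
  J6: C=50, d=28 → TARDY
  J7: C=63, d=37 → TARDY
Tardy jobs: J4, J5, J6, J7
Count = 4


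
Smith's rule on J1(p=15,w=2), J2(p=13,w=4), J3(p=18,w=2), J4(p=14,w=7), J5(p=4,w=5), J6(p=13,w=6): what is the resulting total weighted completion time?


WSPT order (by p/w): J5 → J4 → J6 → J2 → J1 → J3
  J5: C=4, w·C=5×4=20
  J4: C=18, w·C=7×18=126
  J6: C=31, w·C=6×31=186
  J2: C=44, w·C=4×44=176
  J1: C=59, w·C=2×59=118
  J3: C=77, w·C=2×77=154
Σ w·C = 780
= 780


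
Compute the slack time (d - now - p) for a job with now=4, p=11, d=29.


Slack = due - current_time - processing
= 29 - 4 - 11
= 14


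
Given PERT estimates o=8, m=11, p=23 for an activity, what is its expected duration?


te = (o + 4m + p) / 6
= (8 + 4×11 + 23) / 6
= (8 + 44 + 23) / 6
= 75 / 6
= 12.50


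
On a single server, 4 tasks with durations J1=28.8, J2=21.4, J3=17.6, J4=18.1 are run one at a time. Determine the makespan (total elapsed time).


Sequential makespan: sum all processing times
= 28.8 + 21.4 + 17.6 + 18.1
= 85.9 time units


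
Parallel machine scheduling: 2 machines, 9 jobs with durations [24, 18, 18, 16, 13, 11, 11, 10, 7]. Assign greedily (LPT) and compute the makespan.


Jobs (LPT sorted): [24, 18, 18, 16, 13, 11, 11, 10, 7]
Machines: 2
  J=24 → Machine 1 (load: 0+24=24)
  J=18 → Machine 2 (load: 0+18=18)
  J=18 → Machine 2 (load: 18+18=36)
  J=16 → Machine 1 (load: 24+16=40)
  J=13 → Machine 2 (load: 36+13=49)
  J=11 → Machine 1 (load: 40+11=51)
  J=11 → Machine 2 (load: 49+11=60)
  J=10 → Machine 1 (load: 51+10=61)
  J=7 → Machine 2 (load: 60+7=67)
Machine loads: [61, 67]
Makespan = max = 67 time units


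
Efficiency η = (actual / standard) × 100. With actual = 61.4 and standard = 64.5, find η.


Efficiency = (actual / standard) × 100
= (61.4 / 64.5) × 100
= 95.2%


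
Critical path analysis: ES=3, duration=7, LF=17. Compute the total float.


EF = ES + duration = 3 + 7 = 10
LS = LF - duration = 17 - 7 = 10
Total Float = LF - EF = 17 - 10
(or LS - ES = 10 - 3)
= 7


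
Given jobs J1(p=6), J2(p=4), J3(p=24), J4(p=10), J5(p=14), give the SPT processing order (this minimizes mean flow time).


SPT: sort by shortest processing time
  J2: p=4
  J1: p=6
  J4: p=10
  J5: p=14
  J3: p=24
Order: J2 → J1 → J4 → J5 → J3


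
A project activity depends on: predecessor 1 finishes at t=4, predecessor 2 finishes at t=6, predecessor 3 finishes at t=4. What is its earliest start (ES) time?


ES = max of all predecessor completion times
Predecessors: [4, 6, 4]
ES = max(4, 6, 4)
= 6
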